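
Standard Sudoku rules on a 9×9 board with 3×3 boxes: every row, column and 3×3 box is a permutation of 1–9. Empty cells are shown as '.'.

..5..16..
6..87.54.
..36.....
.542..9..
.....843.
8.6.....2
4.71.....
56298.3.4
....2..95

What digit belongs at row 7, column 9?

row 8, column 6 = 7: row 8 has {2,3,4,5,6,8,9}; col 6 has {1,8}; box has {1,2,8,9} → only 7 remains.
row 8, column 8 = 1: row 8 has {2,3,4,5,6,7,8,9}; col 8 has {3,4,9}; box has {3,4,5,9} → only 1 remains.
row 7, column 2 = 9: in row 7, 9 can only go here (every other open cell in that row sees a 9).
row 9, column 6 = 6: in row 9, 6 can only go here (every other open cell in that row sees a 6).
row 9, column 7 = 7: in row 9, 7 can only go here (every other open cell in that row sees a 7).
row 4, column 6 = 3: row 4 has {2,4,5,9}; col 6 has {1,6,7,8}; box has {2,8} → only 3 remains.
row 6, column 7 = 1: row 6 has {2,6,8}; col 7 has {3,4,5,6,7,9}; box has {2,3,4,9} → only 1 remains.
row 7, column 6 = 5: row 7 has {1,4,7,9}; col 6 has {1,3,6,7,8}; box has {1,2,6,7,8,9} → only 5 remains.
row 7, column 5 = 3: row 7 has {1,4,5,7,9}; col 5 has {2,7,8}; box has {1,2,5,6,7,8,9} → only 3 remains.
row 9, column 4 = 4: row 9 has {2,5,6,7,9}; col 4 has {1,2,6,8,9}; box has {1,2,3,5,6,7,8,9} → only 4 remains.
row 1, column 4 = 3: row 1 has {1,5,6}; col 4 has {1,2,4,6,8,9}; box has {1,6,7,8} → only 3 remains.
row 2, column 9 = 3: in row 2, 3 can only go here (every other open cell in that row sees a 3).
row 3, column 5 = 5: in row 3, 5 can only go here (every other open cell in that row sees a 5).
row 5, column 4 = 5: in row 5, 5 can only go here (every other open cell in that row sees a 5).
row 6, column 4 = 7: row 6 has {1,2,6,8}; col 4 has {1,2,3,4,5,6,8,9}; box has {2,3,5,8} → only 7 remains.
row 6, column 8 = 5: row 6 has {1,2,6,7,8}; col 8 has {1,3,4,9}; box has {1,2,3,4,9} → only 5 remains.
row 6, column 2 = 3: row 6 has {1,2,5,6,7,8}; col 2 has {5,6,9}; box has {4,5,6,8} → only 3 remains.
row 9, column 1 = 3: in row 9, 3 can only go here (every other open cell in that row sees a 3).
row 9, column 3 = 8: in column 3, 8 can only go here (every other open cell in that column sees an 8).
row 9, column 2 = 1: row 9 has {2,3,4,5,6,7,8,9}; col 2 has {3,5,6,9}; box has {2,3,4,5,6,7,8,9} → only 1 remains.
row 2, column 2 = 2: row 2 has {3,4,5,6,7,8}; col 2 has {1,3,5,6,9}; box has {3,5,6} → only 2 remains.
row 2, column 6 = 9: row 2 has {2,3,4,5,6,7,8}; col 6 has {1,3,5,6,7,8}; box has {1,3,5,6,7,8} → only 9 remains.
row 5, column 2 = 7: row 5 has {3,4,5,8}; col 2 has {1,2,3,5,6,9}; box has {3,4,5,6,8} → only 7 remains.
row 5, column 9 = 6: row 5 has {3,4,5,7,8}; col 9 has {2,3,4,5}; box has {1,2,3,4,5,9} → only 6 remains.
row 6, column 6 = 4: row 6 has {1,2,3,5,6,7,8}; col 6 has {1,3,5,6,7,8,9}; box has {2,3,5,7,8} → only 4 remains.
row 7, column 9 = 8: row 7 has {1,3,4,5,7,9}; col 9 has {2,3,4,5,6}; box has {1,3,4,5,7,9} → only 8 remains.

8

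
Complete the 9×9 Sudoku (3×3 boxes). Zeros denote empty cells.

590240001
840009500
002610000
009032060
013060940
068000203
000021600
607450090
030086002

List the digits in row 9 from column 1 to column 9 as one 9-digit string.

134986752

R1C3 = 6 (sole candidate).
R2C3 = 1 (sole candidate).
R2C5 = 7 (sole candidate).
R2C9 = 6 (sole candidate).
R3C2 = 7 (sole candidate).
R4C2 = 5 (sole candidate).
R6C5 = 9 (sole candidate).
R7C2 = 8 (sole candidate).
R8C2 = 2 (sole candidate).
R8C6 = 3 (sole candidate).
R8C9 = 8 (sole candidate).
R1C6 = 8 (sole candidate).
R2C4 = 3 (sole candidate).
R2C8 = 2 (sole candidate).
R3C1 = 3 (sole candidate).
R3C6 = 5 (sole candidate).
R3C8 = 8 (sole candidate).
R4C9 = 7 (sole candidate).
R5C6 = 7 (sole candidate).
R5C9 = 5 (sole candidate).
R6C6 = 4 (sole candidate).
R6C8 = 1 (sole candidate).
R7C9 = 4 (sole candidate).
R8C7 = 1 (sole candidate).
R9C7 = 7: row 9 has {2,3,6,8}; col 7 has {1,2,5,6,9}; box has {1,2,4,6,8,9} → only 7 remains.
R9C8 = 5: row 9 has {2,3,6,7,8}; col 8 has {1,2,4,6,8,9}; box has {1,2,4,6,7,8,9} → only 5 remains.
R1C7 = 3 (sole candidate).
R1C8 = 7 (sole candidate).
R3C7 = 4 (sole candidate).
R3C9 = 9 (sole candidate).
R4C1 = 4 (sole candidate).
R4C7 = 8 (sole candidate).
R5C1 = 2 (sole candidate).
R5C4 = 8 (sole candidate).
R6C1 = 7 (sole candidate).
R6C4 = 5 (sole candidate).
R7C1 = 9 (sole candidate).
R7C3 = 5 (sole candidate).
R7C4 = 7 (sole candidate).
R7C8 = 3 (sole candidate).
R9C1 = 1: row 9 has {2,3,5,6,7,8}; col 1 has {2,3,4,5,6,7,8,9}; box has {2,3,5,6,7,8,9} → only 1 remains.
R9C3 = 4: row 9 has {1,2,3,5,6,7,8}; col 3 has {1,2,3,5,6,7,8,9}; box has {1,2,3,5,6,7,8,9} → only 4 remains.
R9C4 = 9: row 9 has {1,2,3,4,5,6,7,8}; col 4 has {2,3,4,5,6,7,8}; box has {1,2,3,4,5,6,7,8} → only 9 remains.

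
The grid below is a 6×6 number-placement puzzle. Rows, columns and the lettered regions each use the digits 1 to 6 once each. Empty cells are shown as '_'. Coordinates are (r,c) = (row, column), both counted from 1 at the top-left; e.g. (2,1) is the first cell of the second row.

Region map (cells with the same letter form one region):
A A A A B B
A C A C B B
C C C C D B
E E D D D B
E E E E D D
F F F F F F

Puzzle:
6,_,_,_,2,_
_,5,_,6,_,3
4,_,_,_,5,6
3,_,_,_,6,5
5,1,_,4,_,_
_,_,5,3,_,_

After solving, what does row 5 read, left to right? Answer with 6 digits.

(4,2) = 2 (sole candidate).
(4,4) = 1 (sole candidate).
(5,3) = 6: row 5 has {1,4,5}; col 3 has {5}; region has {1,2,3,4,5} → only 6 remains.
(5,5) = 3: row 5 has {1,4,5,6}; col 5 has {2,5,6}; region has {1,5,6} → only 3 remains.
(5,6) = 2: row 5 has {1,3,4,5,6}; col 6 has {3,5,6}; region has {1,3,5,6} → only 2 remains.

516432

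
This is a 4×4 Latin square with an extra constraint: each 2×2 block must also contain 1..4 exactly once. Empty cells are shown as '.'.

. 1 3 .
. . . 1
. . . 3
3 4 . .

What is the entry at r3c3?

4

r3c2 = 2: row 3 has {3}; col 2 has {1,4}; box has {3,4} → only 2 remains.
r4c4 = 2: row 4 has {3,4}; col 4 has {1,3}; box has {3} → only 2 remains.
r1c4 = 4: row 1 has {1,3}; col 4 has {1,2,3}; box has {1,3} → only 4 remains.
r2c2 = 3: row 2 has {1}; col 2 has {1,2,4}; box has {1} → only 3 remains.
r2c3 = 2: row 2 has {1,3}; col 3 has {3}; box has {1,3,4} → only 2 remains.
r3c1 = 1: row 3 has {2,3}; col 1 has {3}; box has {2,3,4} → only 1 remains.
r3c3 = 4: row 3 has {1,2,3}; col 3 has {2,3}; box has {2,3} → only 4 remains.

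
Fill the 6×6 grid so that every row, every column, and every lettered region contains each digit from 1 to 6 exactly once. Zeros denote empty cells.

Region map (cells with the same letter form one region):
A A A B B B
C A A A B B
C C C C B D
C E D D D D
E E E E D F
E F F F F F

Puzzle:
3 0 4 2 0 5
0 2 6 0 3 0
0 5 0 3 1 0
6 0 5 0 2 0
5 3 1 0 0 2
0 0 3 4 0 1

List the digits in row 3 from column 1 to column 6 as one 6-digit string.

r1c2 = 1: row 1 has {2,3,4,5}; col 2 has {2,3,5}; region has {2,3,4,6} → only 1 remains.
r1c5 = 6: row 1 has {1,2,3,4,5}; col 5 has {1,2,3}; region has {1,2,3,5} → only 6 remains.
r2c4 = 5: row 2 has {2,3,6}; col 4 has {2,3,4}; region has {1,2,3,4,6} → only 5 remains.
r2c6 = 4: row 2 has {2,3,5,6}; col 6 has {1,2,5}; region has {1,2,3,5,6} → only 4 remains.
r3c3 = 2: row 3 has {1,3,5}; col 3 has {1,3,4,5,6}; region has {3,5,6} → only 2 remains.
r3c6 = 6: row 3 has {1,2,3,5}; col 6 has {1,2,4,5}; region has {2,5} → only 6 remains.
r4c2 = 4: row 4 has {2,5,6}; col 2 has {1,2,3,5}; region has {1,3,5} → only 4 remains.
r4c4 = 1: row 4 has {2,4,5,6}; col 4 has {2,3,4,5}; region has {2,5,6} → only 1 remains.
r4c6 = 3: row 4 has {1,2,4,5,6}; col 6 has {1,2,4,5,6}; region has {1,2,5,6} → only 3 remains.
r5c4 = 6: row 5 has {1,2,3,5}; col 4 has {1,2,3,4,5}; region has {1,3,4,5} → only 6 remains.
r5c5 = 4: row 5 has {1,2,3,5,6}; col 5 has {1,2,3,6}; region has {1,2,3,5,6} → only 4 remains.
r6c1 = 2: row 6 has {1,3,4}; col 1 has {3,5,6}; region has {1,3,4,5,6} → only 2 remains.
r6c2 = 6: row 6 has {1,2,3,4}; col 2 has {1,2,3,4,5}; region has {1,2,3,4} → only 6 remains.
r6c5 = 5: row 6 has {1,2,3,4,6}; col 5 has {1,2,3,4,6}; region has {1,2,3,4,6} → only 5 remains.
r2c1 = 1: row 2 has {2,3,4,5,6}; col 1 has {2,3,5,6}; region has {2,3,5,6} → only 1 remains.
r3c1 = 4: row 3 has {1,2,3,5,6}; col 1 has {1,2,3,5,6}; region has {1,2,3,5,6} → only 4 remains.

452316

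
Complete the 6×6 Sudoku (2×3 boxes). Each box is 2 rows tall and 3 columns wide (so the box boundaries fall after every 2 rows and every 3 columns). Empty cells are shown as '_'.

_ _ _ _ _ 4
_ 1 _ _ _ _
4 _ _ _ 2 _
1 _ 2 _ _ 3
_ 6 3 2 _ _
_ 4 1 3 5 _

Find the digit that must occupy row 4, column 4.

row 4, column 2 = 5 (sole candidate).
row 5, column 1 = 5 (sole candidate).
row 5, column 6 = 1 (sole candidate).
row 6, column 1 = 2 (sole candidate).
row 6, column 6 = 6 (sole candidate).
row 3, column 2 = 3 (sole candidate).
row 3, column 3 = 6 (sole candidate).
row 3, column 6 = 5 (sole candidate).
row 5, column 5 = 4 (sole candidate).
row 1, column 2 = 2 (sole candidate).
row 1, column 3 = 5 (sole candidate).
row 2, column 3 = 4 (sole candidate).
row 2, column 6 = 2 (sole candidate).
row 3, column 4 = 1 (sole candidate).
row 4, column 5 = 6 (sole candidate).
row 1, column 4 = 6 (sole candidate).
row 2, column 4 = 5 (sole candidate).
row 2, column 5 = 3 (sole candidate).
row 4, column 4 = 4: row 4 has {1,2,3,5,6}; col 4 has {1,2,3,5,6}; box has {1,2,3,5,6} → only 4 remains.

4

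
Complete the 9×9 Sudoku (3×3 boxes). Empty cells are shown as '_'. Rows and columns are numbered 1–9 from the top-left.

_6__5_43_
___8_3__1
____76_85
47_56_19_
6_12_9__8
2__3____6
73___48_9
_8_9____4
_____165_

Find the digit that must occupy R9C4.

R1C4 = 1 (sole candidate).
R1C6 = 2 (sole candidate).
R1C9 = 7 (sole candidate).
R3C4 = 4 (sole candidate).
R4C6 = 8 (sole candidate).
R5C2 = 5 (sole candidate).
R5C5 = 4 (sole candidate).
R5C8 = 7 (sole candidate).
R6C2 = 9 (sole candidate).
R6C3 = 8 (sole candidate).
R6C5 = 1 (sole candidate).
R6C6 = 7 (sole candidate).
R6C7 = 5 (sole candidate).
R6C8 = 4 (sole candidate).
R7C4 = 6 (sole candidate).
R7C5 = 2 (sole candidate).
R7C8 = 1 (sole candidate).
R8C5 = 3 (sole candidate).
R8C6 = 5 (sole candidate).
R8C8 = 2 (sole candidate).
R9C1 = 9 (sole candidate).
R9C4 = 7: row 9 has {1,5,6,9}; col 4 has {1,2,3,4,5,6,8,9}; box has {1,2,3,4,5,6,9} → only 7 remains.

7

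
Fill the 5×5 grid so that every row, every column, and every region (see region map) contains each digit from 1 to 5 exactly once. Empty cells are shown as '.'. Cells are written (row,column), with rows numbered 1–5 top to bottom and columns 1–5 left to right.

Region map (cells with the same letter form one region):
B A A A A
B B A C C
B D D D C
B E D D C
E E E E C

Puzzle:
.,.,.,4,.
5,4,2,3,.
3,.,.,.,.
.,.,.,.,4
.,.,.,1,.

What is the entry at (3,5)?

(2,5) = 1: row 2 has {2,3,4,5}; col 5 has {4}; region has {3,4} → only 1 remains.
(1,1) = 2: in row 1, 2 can only go here (every other open cell in that row sees a 2).
(4,1) = 1: row 4 has {4}; col 1 has {2,3,5}; region has {2,3,4,5} → only 1 remains.
(5,1) = 4: row 5 has {1}; col 1 has {1,2,3,5}; region has {1} → only 4 remains.
(3,3) = 4: in row 3, 4 can only go here (every other open cell in that row sees a 4).
(3,2) = 1: in row 3, 1 can only go here (every other open cell in that row sees a 1).
(1,3) = 1: in row 1, 1 can only go here (every other open cell in that row sees a 1).
(1,5) = 3: in column 5, 3 can only go here (every other open cell in that column sees a 3).
(1,2) = 5: row 1 has {1,2,3,4}; col 2 has {1,4}; region has {1,2,3,4} → only 5 remains.
(4,3) = 3: in region D, 3 can only go here (every other open cell in that region sees a 3).
(4,2) = 2: row 4 has {1,3,4}; col 2 has {1,4,5}; region has {1,4} → only 2 remains.
(4,4) = 5: row 4 has {1,2,3,4}; col 4 has {1,3,4}; region has {1,3,4} → only 5 remains.
(5,2) = 3: row 5 has {1,4}; col 2 has {1,2,4,5}; region has {1,2,4} → only 3 remains.
(5,3) = 5: row 5 has {1,3,4}; col 3 has {1,2,3,4}; region has {1,2,3,4} → only 5 remains.
(5,5) = 2: row 5 has {1,3,4,5}; col 5 has {1,3,4}; region has {1,3,4} → only 2 remains.
(3,4) = 2: row 3 has {1,3,4}; col 4 has {1,3,4,5}; region has {1,3,4,5} → only 2 remains.
(3,5) = 5: row 3 has {1,2,3,4}; col 5 has {1,2,3,4}; region has {1,2,3,4} → only 5 remains.

5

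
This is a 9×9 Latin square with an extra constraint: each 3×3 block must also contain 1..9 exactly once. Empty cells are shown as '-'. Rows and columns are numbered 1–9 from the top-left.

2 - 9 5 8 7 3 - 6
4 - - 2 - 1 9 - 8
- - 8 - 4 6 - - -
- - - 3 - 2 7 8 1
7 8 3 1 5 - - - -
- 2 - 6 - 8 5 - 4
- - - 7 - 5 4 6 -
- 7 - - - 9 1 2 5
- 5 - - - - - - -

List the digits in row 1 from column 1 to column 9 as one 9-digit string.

row 1, column 2 = 1: row 1 has {2,3,5,6,7,8,9}; col 2 has {2,5,7,8}; box has {2,4,8,9} → only 1 remains.
row 1, column 8 = 4: row 1 has {1,2,3,5,6,7,8,9}; col 8 has {2,6,8}; box has {3,6,8,9} → only 4 remains.

219587346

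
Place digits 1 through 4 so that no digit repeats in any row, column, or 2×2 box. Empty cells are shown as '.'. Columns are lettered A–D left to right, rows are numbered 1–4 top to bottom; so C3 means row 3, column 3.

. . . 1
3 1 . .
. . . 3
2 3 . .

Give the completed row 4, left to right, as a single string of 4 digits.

A1 = 4 (sole candidate).
B1 = 2 (sole candidate).
C1 = 3 (sole candidate).
A3 = 1 (sole candidate).
B3 = 4 (sole candidate).
C3 = 2 (sole candidate).
D4 = 4: row 4 has {2,3}; col 4 has {1,3}; box has {2,3} → only 4 remains.
C2 = 4 (sole candidate).
D2 = 2 (sole candidate).
C4 = 1: row 4 has {2,3,4}; col 3 has {2,3,4}; box has {2,3,4} → only 1 remains.

2314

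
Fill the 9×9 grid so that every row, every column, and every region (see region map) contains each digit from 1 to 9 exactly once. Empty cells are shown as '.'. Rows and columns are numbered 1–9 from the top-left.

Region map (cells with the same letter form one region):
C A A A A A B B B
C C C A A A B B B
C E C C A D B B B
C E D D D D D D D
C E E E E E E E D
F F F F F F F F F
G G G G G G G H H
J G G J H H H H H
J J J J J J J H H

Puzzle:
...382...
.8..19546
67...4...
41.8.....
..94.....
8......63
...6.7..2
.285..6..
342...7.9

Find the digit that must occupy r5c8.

3

r2c4 = 7 (sole candidate).
r3c5 = 5 (sole candidate).
r9c4 = 1 (sole candidate).
r9c5 = 6 (sole candidate).
r9c6 = 8 (sole candidate).
r9c8 = 5 (sole candidate).
r1c2 = 6 (sole candidate).
r1c3 = 4 (sole candidate).
r2c1 = 2 (sole candidate).
r2c3 = 3 (sole candidate).
r3c3 = 1 (sole candidate).
r3c4 = 9 (sole candidate).
r3c9 = 8 (sole candidate).
r6c4 = 2 (sole candidate).
r7c3 = 5 (sole candidate).
r8c1 = 9 (sole candidate).
r6c3 = 7 (sole candidate).
r7c1 = 1 (sole candidate).
r4c3 = 6 (sole candidate).
r1c1 = 5 (hidden single in row 1).
r5c1 = 7 (sole candidate).
r5c9 = 1 (hidden single in row 5).
r5c6 = 6 (hidden single in row 5).
r1c9 = 7 (sole candidate).
r4c9 = 5 (sole candidate).
r8c9 = 4 (sole candidate).
r4c6 = 3 (sole candidate).
r8c6 = 1 (sole candidate).
r6c6 = 5 (sole candidate).
r6c2 = 9 (sole candidate).
r6c5 = 4 (sole candidate).
r6c7 = 1 (sole candidate).
r7c2 = 3 (sole candidate).
r7c5 = 9 (sole candidate).
r7c7 = 4 (sole candidate).
r7c8 = 8 (sole candidate).
r1c7 = 9 (sole candidate).
r1c8 = 1 (sole candidate).
r4c7 = 2 (sole candidate).
r5c2 = 5 (sole candidate).
r3c7 = 3 (sole candidate).
r3c8 = 2 (sole candidate).
r4c5 = 7 (sole candidate).
r4c8 = 9 (sole candidate).
r5c7 = 8 (sole candidate).
r5c8 = 3: row 5 has {1,4,5,6,7,8,9}; col 8 has {1,2,4,5,6,8,9}; region has {1,4,5,6,7,8,9} → only 3 remains.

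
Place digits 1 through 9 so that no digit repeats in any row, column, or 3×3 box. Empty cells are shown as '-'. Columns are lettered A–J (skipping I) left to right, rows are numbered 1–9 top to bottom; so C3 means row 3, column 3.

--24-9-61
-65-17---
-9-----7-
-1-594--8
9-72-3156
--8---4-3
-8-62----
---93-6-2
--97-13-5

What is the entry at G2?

J3 = 4: row 3 has {7,9}; col 9 has {1,2,3,5,6,8}; box has {1,6,7} → only 4 remains.
H4 = 2: row 4 has {1,4,5,8,9}; col 8 has {5,6,7}; box has {1,3,4,5,6,8} → only 2 remains.
B5 = 4: row 5 has {1,2,3,5,6,7,9}; col 2 has {1,6,8,9}; box has {1,7,8,9} → only 4 remains.
E5 = 8: row 5 has {1,2,3,4,5,6,7,9}; col 5 has {1,2,3,9}; box has {2,3,4,5,9} → only 8 remains.
D6 = 1: row 6 has {3,4,8}; col 4 has {2,4,5,6,7,9}; box has {2,3,4,5,8,9} → only 1 remains.
F6 = 6: row 6 has {1,3,4,8}; col 6 has {1,3,4,7,9}; box has {1,2,3,4,5,8,9} → only 6 remains.
H6 = 9: row 6 has {1,3,4,6,8}; col 8 has {2,5,6,7}; box has {1,2,3,4,5,6,8} → only 9 remains.
F7 = 5: row 7 has {2,6,8}; col 6 has {1,3,4,6,7,9}; box has {1,2,3,6,7,9} → only 5 remains.
F8 = 8: row 8 has {2,3,6,9}; col 6 has {1,3,4,5,6,7,9}; box has {1,2,3,5,6,7,9} → only 8 remains.
B9 = 2: row 9 has {1,3,5,7,9}; col 2 has {1,4,6,8,9}; box has {8,9} → only 2 remains.
E9 = 4: row 9 has {1,2,3,5,7,9}; col 5 has {1,2,3,8,9}; box has {1,2,3,5,6,7,8,9} → only 4 remains.
H9 = 8: row 9 has {1,2,3,4,5,7,9}; col 8 has {2,5,6,7,9}; box has {2,3,5,6} → only 8 remains.
E1 = 5: row 1 has {1,2,4,6,9}; col 5 has {1,2,3,4,8,9}; box has {1,4,7,9} → only 5 remains.
G1 = 8: row 1 has {1,2,4,5,6,9}; col 7 has {1,3,4,6}; box has {1,4,6,7} → only 8 remains.
H2 = 3: row 2 has {1,5,6,7}; col 8 has {2,5,6,7,8,9}; box has {1,4,6,7,8} → only 3 remains.
J2 = 9: row 2 has {1,3,5,6,7}; col 9 has {1,2,3,4,5,6,8}; box has {1,3,4,6,7,8} → only 9 remains.
E3 = 6: row 3 has {4,7,9}; col 5 has {1,2,3,4,5,8,9}; box has {1,4,5,7,9} → only 6 remains.
F3 = 2: row 3 has {4,6,7,9}; col 6 has {1,3,4,5,6,7,8,9}; box has {1,4,5,6,7,9} → only 2 remains.
G3 = 5: row 3 has {2,4,6,7,9}; col 7 has {1,3,4,6,8}; box has {1,3,4,6,7,8,9} → only 5 remains.
G4 = 7: row 4 has {1,2,4,5,8,9}; col 7 has {1,3,4,5,6,8}; box has {1,2,3,4,5,6,8,9} → only 7 remains.
B6 = 5: row 6 has {1,3,4,6,8,9}; col 2 has {1,2,4,6,8,9}; box has {1,4,7,8,9} → only 5 remains.
E6 = 7: row 6 has {1,3,4,5,6,8,9}; col 5 has {1,2,3,4,5,6,8,9}; box has {1,2,3,4,5,6,8,9} → only 7 remains.
G7 = 9: row 7 has {2,5,6,8}; col 7 has {1,3,4,5,6,7,8}; box has {2,3,5,6,8} → only 9 remains.
J7 = 7: row 7 has {2,5,6,8,9}; col 9 has {1,2,3,4,5,6,8,9}; box has {2,3,5,6,8,9} → only 7 remains.
B8 = 7: row 8 has {2,3,6,8,9}; col 2 has {1,2,4,5,6,8,9}; box has {2,8,9} → only 7 remains.
A9 = 6: row 9 has {1,2,3,4,5,7,8,9}; col 1 has {9}; box has {2,7,8,9} → only 6 remains.
B1 = 3: row 1 has {1,2,4,5,6,8,9}; col 2 has {1,2,4,5,6,7,8,9}; box has {2,5,6,9} → only 3 remains.
D2 = 8: row 2 has {1,3,5,6,7,9}; col 4 has {1,2,4,5,6,7,9}; box has {1,2,4,5,6,7,9} → only 8 remains.
G2 = 2: row 2 has {1,3,5,6,7,8,9}; col 7 has {1,3,4,5,6,7,8,9}; box has {1,3,4,5,6,7,8,9} → only 2 remains.

2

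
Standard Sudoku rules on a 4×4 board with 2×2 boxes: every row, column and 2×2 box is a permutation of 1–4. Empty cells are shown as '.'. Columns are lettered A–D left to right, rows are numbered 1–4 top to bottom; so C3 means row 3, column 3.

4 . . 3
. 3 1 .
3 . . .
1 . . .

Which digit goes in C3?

4

C1 = 2 (sole candidate).
A2 = 2 (sole candidate).
D2 = 4 (sole candidate).
C3 = 4: row 3 has {3}; col 3 has {1,2}; box has {} → only 4 remains.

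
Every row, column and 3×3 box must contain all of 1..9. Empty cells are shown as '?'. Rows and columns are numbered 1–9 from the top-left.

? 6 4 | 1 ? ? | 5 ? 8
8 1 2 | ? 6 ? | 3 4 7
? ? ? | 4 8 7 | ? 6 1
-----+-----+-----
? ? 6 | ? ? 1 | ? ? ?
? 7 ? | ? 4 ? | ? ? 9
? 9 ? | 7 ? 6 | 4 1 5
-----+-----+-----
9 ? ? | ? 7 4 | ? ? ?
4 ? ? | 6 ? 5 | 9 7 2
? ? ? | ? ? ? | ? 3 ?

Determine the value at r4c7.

7

r2c6 = 9: row 2 has {1,2,3,4,6,7,8}; col 6 has {1,4,5,6,7}; box has {1,4,6,7,8} → only 9 remains.
r3c7 = 2: row 3 has {1,4,6,7,8}; col 7 has {3,4,5,9}; box has {1,3,4,5,6,7,8} → only 2 remains.
r4c9 = 3: row 4 has {1,6}; col 9 has {1,2,5,7,8,9}; box has {1,4,5,9} → only 3 remains.
r7c9 = 6: row 7 has {4,7,9}; col 9 has {1,2,3,5,7,8,9}; box has {2,3,7,9} → only 6 remains.
r9c9 = 4: row 9 has {3}; col 9 has {1,2,3,5,6,7,8,9}; box has {2,3,6,7,9} → only 4 remains.
r1c8 = 9: row 1 has {1,4,5,6,8}; col 8 has {1,3,4,6,7}; box has {1,2,3,4,5,6,7,8} → only 9 remains.
r2c4 = 5: row 2 has {1,2,3,4,6,7,8,9}; col 4 has {1,4,6,7}; box has {1,4,6,7,8,9} → only 5 remains.
r1c1 = 7: in row 1, 7 can only go here (every other open cell in that row sees a 7).
r3c3 = 9: in row 3, 9 can only go here (every other open cell in that row sees a 9).
r4c2 = 4: in row 4, 4 can only go here (every other open cell in that row sees a 4).
r4c7 = 7: in row 4, 7 can only go here (every other open cell in that row sees a 7).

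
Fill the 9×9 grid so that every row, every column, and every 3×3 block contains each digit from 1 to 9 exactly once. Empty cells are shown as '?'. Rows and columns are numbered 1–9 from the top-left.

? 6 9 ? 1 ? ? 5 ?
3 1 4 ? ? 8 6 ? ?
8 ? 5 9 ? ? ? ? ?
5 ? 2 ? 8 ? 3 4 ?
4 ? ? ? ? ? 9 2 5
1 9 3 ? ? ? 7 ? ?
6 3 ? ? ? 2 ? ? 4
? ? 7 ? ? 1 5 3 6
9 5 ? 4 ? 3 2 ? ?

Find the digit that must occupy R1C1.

R4C2 = 7 (sole candidate).
R4C9 = 1 (sole candidate).
R5C2 = 8 (sole candidate).
R5C3 = 6 (sole candidate).
R5C6 = 7 (sole candidate).
R6C9 = 8 (sole candidate).
R8C1 = 2 (sole candidate).
R8C2 = 4 (sole candidate).
R8C4 = 8 (sole candidate).
R8C5 = 9 (sole candidate).
R9C9 = 7 (sole candidate).
R1C1 = 7: row 1 has {1,5,6,9}; col 1 has {1,2,3,4,5,6,8,9}; box has {1,3,4,5,6,8,9} → only 7 remains.

7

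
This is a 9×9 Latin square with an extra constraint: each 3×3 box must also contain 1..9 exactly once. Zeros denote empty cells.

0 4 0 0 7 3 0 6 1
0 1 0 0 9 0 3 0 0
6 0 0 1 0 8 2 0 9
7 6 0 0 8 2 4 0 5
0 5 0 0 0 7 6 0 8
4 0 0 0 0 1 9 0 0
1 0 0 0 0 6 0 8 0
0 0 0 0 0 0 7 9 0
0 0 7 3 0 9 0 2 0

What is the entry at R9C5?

R4C4 = 9 (sole candidate).
R5C4 = 4 (sole candidate).
R5C5 = 3 (sole candidate).
R5C8 = 1 (sole candidate).
R7C7 = 5 (sole candidate).
R9C2 = 8 (sole candidate).
R9C7 = 1 (sole candidate).
R1C7 = 8 (sole candidate).
R4C8 = 3 (sole candidate).
R6C8 = 7 (sole candidate).
R6C9 = 2 (sole candidate).
R9C1 = 5 (sole candidate).
R9C5 = 4: row 9 has {1,2,3,5,7,8,9}; col 5 has {3,7,8,9}; box has {3,6,9} → only 4 remains.

4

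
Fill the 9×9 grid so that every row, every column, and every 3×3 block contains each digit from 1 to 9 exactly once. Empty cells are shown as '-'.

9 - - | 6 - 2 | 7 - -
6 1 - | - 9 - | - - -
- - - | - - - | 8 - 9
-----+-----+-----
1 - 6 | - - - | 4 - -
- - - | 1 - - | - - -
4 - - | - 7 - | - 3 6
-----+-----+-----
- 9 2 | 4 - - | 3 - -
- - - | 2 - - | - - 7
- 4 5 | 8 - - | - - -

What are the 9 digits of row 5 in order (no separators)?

537146928

R3C8 = 6 (hidden single in row 3).
R6C7 = 1 (hidden single in row 6).
R6C2 = 2 (hidden single in row 6).
R3C1 = 2 (hidden single in row 3).
R8C8 = 4 (hidden single in row 8).
R5C1 = 5: in column 1, 5 can only go here (every other open cell in that column sees a 5).
R8C2 = 6 (hidden single in column 2).
R8C3 = 1 (hidden single in column 3).
R8C1 = 8 (hidden single in row 8).
R7C1 = 7 (sole candidate).
R9C1 = 3 (sole candidate).
R9C6 = 7 (hidden single in row 9).
R9C7 = 6 (hidden single in column 7).
R9C5 = 1 (sole candidate).
R9C9 = 2 (sole candidate).
R5C9 = 8: row 5 has {1,5}; col 9 has {2,6,7,9}; box has {1,3,4,6} → only 8 remains.
R9C8 = 9 (sole candidate).
R4C9 = 5 (sole candidate).
R7C9 = 1 (sole candidate).
R8C7 = 5 (sole candidate).
R2C7 = 2 (sole candidate).
R2C8 = 5 (sole candidate).
R5C7 = 9: row 5 has {1,5,8}; col 7 has {1,2,3,4,5,6,7,8}; box has {1,3,4,5,6,8} → only 9 remains.
R7C8 = 8 (sole candidate).
R8C5 = 3 (sole candidate).
R8C6 = 9 (sole candidate).
R1C8 = 1 (sole candidate).
R3C6 = 1 (hidden single in row 3).
R4C4 = 9 (hidden single in row 4).
R6C4 = 5 (sole candidate).
R6C6 = 8 (sole candidate).
R4C5 = 2 (sole candidate).
R4C6 = 3 (sole candidate).
R4C8 = 7 (sole candidate).
R5C8 = 2: row 5 has {1,5,8,9}; col 8 has {1,3,4,5,6,7,8,9}; box has {1,3,4,5,6,7,8,9} → only 2 remains.
R6C3 = 9 (sole candidate).
R2C6 = 4 (sole candidate).
R2C9 = 3 (sole candidate).
R3C5 = 5 (sole candidate).
R4C2 = 8 (sole candidate).
R5C6 = 6: row 5 has {1,2,5,8,9}; col 6 has {1,2,3,4,7,8,9}; box has {1,2,3,5,7,8,9} → only 6 remains.
R7C5 = 6 (sole candidate).
R7C6 = 5 (sole candidate).
R1C5 = 8 (sole candidate).
R1C9 = 4 (sole candidate).
R2C4 = 7 (sole candidate).
R3C4 = 3 (sole candidate).
R5C5 = 4: row 5 has {1,2,5,6,8,9}; col 5 has {1,2,3,5,6,7,8,9}; box has {1,2,3,5,6,7,8,9} → only 4 remains.
R1C3 = 3 (sole candidate).
R2C3 = 8 (sole candidate).
R3C2 = 7 (sole candidate).
R3C3 = 4 (sole candidate).
R5C2 = 3: row 5 has {1,2,4,5,6,8,9}; col 2 has {1,2,4,6,7,8,9}; box has {1,2,4,5,6,8,9} → only 3 remains.
R5C3 = 7: row 5 has {1,2,3,4,5,6,8,9}; col 3 has {1,2,3,4,5,6,8,9}; box has {1,2,3,4,5,6,8,9} → only 7 remains.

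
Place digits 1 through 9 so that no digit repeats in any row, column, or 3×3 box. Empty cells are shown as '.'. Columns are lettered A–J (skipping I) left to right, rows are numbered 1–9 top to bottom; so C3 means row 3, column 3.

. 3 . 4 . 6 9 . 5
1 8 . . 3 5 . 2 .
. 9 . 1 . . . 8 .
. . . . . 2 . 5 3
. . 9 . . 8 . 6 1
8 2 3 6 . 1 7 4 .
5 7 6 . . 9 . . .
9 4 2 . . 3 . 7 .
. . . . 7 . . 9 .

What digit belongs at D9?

2

C1 = 7: row 1 has {3,4,5,6,9}; col 3 has {2,3,6,9}; box has {1,3,8,9} → only 7 remains.
H1 = 1: row 1 has {3,4,5,6,7,9}; col 8 has {2,4,5,6,7,8,9}; box has {2,5,8,9} → only 1 remains.
C2 = 4: row 2 has {1,2,3,5,8}; col 3 has {2,3,6,7,9}; box has {1,3,7,8,9} → only 4 remains.
G2 = 6: row 2 has {1,2,3,4,5,8}; col 7 has {7,9}; box has {1,2,5,8,9} → only 6 remains.
J2 = 7: row 2 has {1,2,3,4,5,6,8}; col 9 has {1,3,5}; box has {1,2,5,6,8,9} → only 7 remains.
C3 = 5: row 3 has {1,8,9}; col 3 has {2,3,4,6,7,9}; box has {1,3,4,7,8,9} → only 5 remains.
E3 = 2: row 3 has {1,5,8,9}; col 5 has {3,7}; box has {1,3,4,5,6} → only 2 remains.
F3 = 7: row 3 has {1,2,5,8,9}; col 6 has {1,2,3,5,6,8,9}; box has {1,2,3,4,5,6} → only 7 remains.
J3 = 4: row 3 has {1,2,5,7,8,9}; col 9 has {1,3,5,7}; box has {1,2,5,6,7,8,9} → only 4 remains.
C4 = 1: row 4 has {2,3,5}; col 3 has {2,3,4,5,6,7,9}; box has {2,3,8,9} → only 1 remains.
G4 = 8: row 4 has {1,2,3,5}; col 7 has {6,7,9}; box has {1,3,4,5,6,7} → only 8 remains.
B5 = 5: row 5 has {1,6,8,9}; col 2 has {2,3,4,7,8,9}; box has {1,2,3,8,9} → only 5 remains.
E5 = 4: row 5 has {1,5,6,8,9}; col 5 has {2,3,7}; box has {1,2,6,8} → only 4 remains.
G5 = 2: row 5 has {1,4,5,6,8,9}; col 7 has {6,7,8,9}; box has {1,3,4,5,6,7,8} → only 2 remains.
J6 = 9: row 6 has {1,2,3,4,6,7,8}; col 9 has {1,3,4,5,7}; box has {1,2,3,4,5,6,7,8} → only 9 remains.
H7 = 3: row 7 has {5,6,7,9}; col 8 has {1,2,4,5,6,7,8,9}; box has {7,9} → only 3 remains.
A9 = 3: row 9 has {7,9}; col 1 has {1,5,8,9}; box has {2,4,5,6,7,9} → only 3 remains.
B9 = 1: row 9 has {3,7,9}; col 2 has {2,3,4,5,7,8,9}; box has {2,3,4,5,6,7,9} → only 1 remains.
C9 = 8: row 9 has {1,3,7,9}; col 3 has {1,2,3,4,5,6,7,9}; box has {1,2,3,4,5,6,7,9} → only 8 remains.
F9 = 4: row 9 has {1,3,7,8,9}; col 6 has {1,2,3,5,6,7,8,9}; box has {3,7,9} → only 4 remains.
G9 = 5: row 9 has {1,3,4,7,8,9}; col 7 has {2,6,7,8,9}; box has {3,7,9} → only 5 remains.
A1 = 2: row 1 has {1,3,4,5,6,7,9}; col 1 has {1,3,5,8,9}; box has {1,3,4,5,7,8,9} → only 2 remains.
E1 = 8: row 1 has {1,2,3,4,5,6,7,9}; col 5 has {2,3,4,7}; box has {1,2,3,4,5,6,7} → only 8 remains.
D2 = 9: row 2 has {1,2,3,4,5,6,7,8}; col 4 has {1,4,6}; box has {1,2,3,4,5,6,7,8} → only 9 remains.
A3 = 6: row 3 has {1,2,4,5,7,8,9}; col 1 has {1,2,3,5,8,9}; box has {1,2,3,4,5,7,8,9} → only 6 remains.
G3 = 3: row 3 has {1,2,4,5,6,7,8,9}; col 7 has {2,5,6,7,8,9}; box has {1,2,4,5,6,7,8,9} → only 3 remains.
B4 = 6: row 4 has {1,2,3,5,8}; col 2 has {1,2,3,4,5,7,8,9}; box has {1,2,3,5,8,9} → only 6 remains.
D4 = 7: row 4 has {1,2,3,5,6,8}; col 4 has {1,4,6,9}; box has {1,2,4,6,8} → only 7 remains.
E4 = 9: row 4 has {1,2,3,5,6,7,8}; col 5 has {2,3,4,7,8}; box has {1,2,4,6,7,8} → only 9 remains.
A5 = 7: row 5 has {1,2,4,5,6,8,9}; col 1 has {1,2,3,5,6,8,9}; box has {1,2,3,5,6,8,9} → only 7 remains.
D5 = 3: row 5 has {1,2,4,5,6,7,8,9}; col 4 has {1,4,6,7,9}; box has {1,2,4,6,7,8,9} → only 3 remains.
E6 = 5: row 6 has {1,2,3,4,6,7,8,9}; col 5 has {2,3,4,7,8,9}; box has {1,2,3,4,6,7,8,9} → only 5 remains.
E7 = 1: row 7 has {3,5,6,7,9}; col 5 has {2,3,4,5,7,8,9}; box has {3,4,7,9} → only 1 remains.
G7 = 4: row 7 has {1,3,5,6,7,9}; col 7 has {2,3,5,6,7,8,9}; box has {3,5,7,9} → only 4 remains.
E8 = 6: row 8 has {2,3,4,7,9}; col 5 has {1,2,3,4,5,7,8,9}; box has {1,3,4,7,9} → only 6 remains.
G8 = 1: row 8 has {2,3,4,6,7,9}; col 7 has {2,3,4,5,6,7,8,9}; box has {3,4,5,7,9} → only 1 remains.
J8 = 8: row 8 has {1,2,3,4,6,7,9}; col 9 has {1,3,4,5,7,9}; box has {1,3,4,5,7,9} → only 8 remains.
D9 = 2: row 9 has {1,3,4,5,7,8,9}; col 4 has {1,3,4,6,7,9}; box has {1,3,4,6,7,9} → only 2 remains.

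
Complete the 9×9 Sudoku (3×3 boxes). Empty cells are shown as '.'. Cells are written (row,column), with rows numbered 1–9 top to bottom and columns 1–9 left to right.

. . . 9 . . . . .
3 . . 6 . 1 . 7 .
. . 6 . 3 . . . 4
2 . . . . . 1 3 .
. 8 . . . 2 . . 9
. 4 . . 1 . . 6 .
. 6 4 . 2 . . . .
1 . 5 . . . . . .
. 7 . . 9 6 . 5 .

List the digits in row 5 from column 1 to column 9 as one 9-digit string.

681372549

(5,8) = 4: row 5 has {2,8,9}; col 8 has {3,5,6,7}; box has {1,3,6,9} → only 4 remains.
(9,1) = 8 (sole candidate).
(7,1) = 9 (sole candidate).
(2,5) = 4 (hidden single in row 2).
(1,1) = 4 (hidden single in row 1).
(4,5) = 6 (hidden single in row 4).
(5,3) = 1: in row 5, 1 can only go here (every other open cell in that row sees a 1).
(5,1) = 6: in row 5, 6 can only go here (every other open cell in that row sees a 6).
(5,4) = 3: in row 5, 3 can only go here (every other open cell in that row sees a 3).
(6,3) = 3 (hidden single in row 6).
(9,3) = 2 (sole candidate).
(8,2) = 3 (sole candidate).
(6,6) = 9 (hidden single in row 6).
(3,4) = 2 (hidden single in column 4).
(7,6) = 3 (hidden single in column 6).
(7,4) = 5 (hidden single in row 7).
(9,4) = 1 (hidden single in column 4).
(9,9) = 3 (sole candidate).
(9,7) = 4 (sole candidate).
(1,7) = 3 (hidden single in row 1).
(1,9) = 6 (hidden single in row 1).
(8,7) = 6 (hidden single in row 8).
(8,8) = 9 (hidden single in row 8).
(8,9) = 2 (hidden single in row 8).
(6,7) = 2 (hidden single in row 6).
(2,2) = 2 (hidden single in row 2).
(1,8) = 2 (hidden single in row 1).
(1,2) = 1 (hidden single in row 1).
(3,8) = 1 (hidden single in row 3).
(7,8) = 8 (sole candidate).
(7,7) = 7 (sole candidate).
(7,9) = 1 (sole candidate).
(5,7) = 5: row 5 has {1,2,3,4,6,8,9}; col 7 has {1,2,3,4,6,7}; box has {1,2,3,4,6,9} → only 5 remains.
(5,5) = 7: row 5 has {1,2,3,4,5,6,8,9}; col 5 has {1,2,3,4,6,9}; box has {1,2,3,6,9} → only 7 remains.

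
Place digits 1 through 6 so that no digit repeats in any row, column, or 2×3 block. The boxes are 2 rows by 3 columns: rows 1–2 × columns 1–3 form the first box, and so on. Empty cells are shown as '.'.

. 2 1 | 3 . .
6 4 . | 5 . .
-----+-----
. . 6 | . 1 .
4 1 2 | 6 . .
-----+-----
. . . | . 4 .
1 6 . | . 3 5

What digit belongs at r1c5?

6

r1c1 = 5 (sole candidate).
r1c5 = 6: row 1 has {1,2,3,5}; col 5 has {1,3,4}; box has {3,5} → only 6 remains.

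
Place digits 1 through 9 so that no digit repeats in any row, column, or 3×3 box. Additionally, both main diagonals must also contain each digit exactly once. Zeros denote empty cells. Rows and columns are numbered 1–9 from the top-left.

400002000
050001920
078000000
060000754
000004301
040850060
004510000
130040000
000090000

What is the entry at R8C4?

R4C6 = 9: row 4 has {4,5,6,7}; col 6 has {1,2,4}; box has {4,5,8}; anti-diagonal has {2,3,4,8} → only 9 remains.
R6C7 = 2: row 6 has {4,5,6,8}; col 7 has {3,7,9}; box has {1,3,4,5,6,7} → only 2 remains.
R6C9 = 9: row 6 has {2,4,5,6,8}; col 9 has {1,4}; box has {1,2,3,4,5,6,7} → only 9 remains.
R7C7 = 6: row 7 has {1,4,5}; col 7 has {2,3,7,9}; box has {}; main diagonal has {4,5,8} → only 6 remains.
R5C5 = 7: row 5 has {1,3,4}; col 5 has {1,4,5,9}; box has {4,5,8,9}; main diagonal has {4,5,6,8}; anti-diagonal has {2,3,4,8,9} → only 7 remains.
R5C8 = 8: row 5 has {1,3,4,7}; col 8 has {2,5,6}; box has {1,2,3,4,5,6,7,9} → only 8 remains.
R6C6 = 3: row 6 has {2,4,5,6,8,9}; col 6 has {1,2,4,9}; box has {4,5,7,8,9}; main diagonal has {4,5,6,7,8} → only 3 remains.
R8C8 = 9: row 8 has {1,3,4}; col 8 has {2,5,6,8}; box has {6}; main diagonal has {3,4,5,6,7,8} → only 9 remains.
R9C9 = 2: row 9 has {9}; col 9 has {1,4,9}; box has {6,9}; main diagonal has {3,4,5,6,7,8,9} → only 2 remains.
R4C4 = 1: row 4 has {4,5,6,7,9}; col 4 has {5,8}; box has {3,4,5,7,8,9}; main diagonal has {2,3,4,5,6,7,8,9} → only 1 remains.
R4C5 = 2: row 4 has {1,4,5,6,7,9}; col 5 has {1,4,5,7,9}; box has {1,3,4,5,7,8,9} → only 2 remains.
R5C4 = 6: row 5 has {1,3,4,7,8}; col 4 has {1,5,8}; box has {1,2,3,4,5,7,8,9} → only 6 remains.
R6C1 = 7: row 6 has {2,3,4,5,6,8,9}; col 1 has {1,4}; box has {4,6} → only 7 remains.
R6C3 = 1: row 6 has {2,3,4,5,6,7,8,9}; col 3 has {4,8}; box has {4,6,7} → only 1 remains.
R9C2 = 8: row 9 has {2,9}; col 2 has {3,4,5,6,7}; box has {1,3,4} → only 8 remains.
R4C3 = 3: row 4 has {1,2,4,5,6,7,9}; col 3 has {1,4,8}; box has {1,4,6,7} → only 3 remains.
R2C3 = 6: row 2 has {1,2,5,9}; col 3 has {1,3,4,8}; box has {4,5,7,8} → only 6 remains.
R4C1 = 8: row 4 has {1,2,3,4,5,6,7,9}; col 1 has {1,4,7}; box has {1,3,4,6,7} → only 8 remains.
R1C3 = 9: row 1 has {2,4}; col 3 has {1,3,4,6,8}; box has {4,5,6,7,8} → only 9 remains.
R2C1 = 3: row 2 has {1,2,5,6,9}; col 1 has {1,4,7,8}; box has {4,5,6,7,8,9} → only 3 remains.
R2C5 = 8: row 2 has {1,2,3,5,6,9}; col 5 has {1,2,4,5,7,9}; box has {1,2} → only 8 remains.
R2C9 = 7: row 2 has {1,2,3,5,6,8,9}; col 9 has {1,2,4,9}; box has {2,9} → only 7 remains.
R3C1 = 2: row 3 has {7,8}; col 1 has {1,3,4,7,8}; box has {3,4,5,6,7,8,9} → only 2 remains.
R7C1 = 9: row 7 has {1,4,5,6}; col 1 has {1,2,3,4,7,8}; box has {1,3,4,8} → only 9 remains.
R7C2 = 2: row 7 has {1,4,5,6,9}; col 2 has {3,4,5,6,7,8}; box has {1,3,4,8,9} → only 2 remains.
R1C2 = 1: row 1 has {2,4,9}; col 2 has {2,3,4,5,6,7,8}; box has {2,3,4,5,6,7,8,9} → only 1 remains.
R1C8 = 3: row 1 has {1,2,4,9}; col 8 has {2,5,6,8,9}; box has {2,7,9} → only 3 remains.
R2C4 = 4: row 2 has {1,2,3,5,6,7,8,9}; col 4 has {1,5,6,8}; box has {1,2,8} → only 4 remains.
R5C1 = 5: row 5 has {1,3,4,6,7,8}; col 1 has {1,2,3,4,7,8,9}; box has {1,3,4,6,7,8} → only 5 remains.
R5C2 = 9: row 5 has {1,3,4,5,6,7,8}; col 2 has {1,2,3,4,5,6,7,8}; box has {1,3,4,5,6,7,8} → only 9 remains.
R5C3 = 2: row 5 has {1,3,4,5,6,7,8,9}; col 3 has {1,3,4,6,8,9}; box has {1,3,4,5,6,7,8,9} → only 2 remains.
R7C8 = 7: row 7 has {1,2,4,5,6,9}; col 8 has {2,3,5,6,8,9}; box has {2,6,9} → only 7 remains.
R9C1 = 6: row 9 has {2,8,9}; col 1 has {1,2,3,4,5,7,8,9}; box has {1,2,3,4,8,9}; anti-diagonal has {2,3,4,7,8,9} → only 6 remains.
R9C6 = 7: row 9 has {2,6,8,9}; col 6 has {1,2,3,4,9}; box has {1,4,5,9} → only 7 remains.
R1C4 = 7: row 1 has {1,2,3,4,9}; col 4 has {1,4,5,6,8}; box has {1,2,4,8} → only 7 remains.
R1C5 = 6: row 1 has {1,2,3,4,7,9}; col 5 has {1,2,4,5,7,8,9}; box has {1,2,4,7,8} → only 6 remains.
R1C9 = 5: row 1 has {1,2,3,4,6,7,9}; col 9 has {1,2,4,7,9}; box has {2,3,7,9}; anti-diagonal has {2,3,4,6,7,8,9} → only 5 remains.
R3C5 = 3: row 3 has {2,7,8}; col 5 has {1,2,4,5,6,7,8,9}; box has {1,2,4,6,7,8} → only 3 remains.
R3C6 = 5: row 3 has {2,3,7,8}; col 6 has {1,2,3,4,7,9}; box has {1,2,3,4,6,7,8} → only 5 remains.
R3C7 = 1: row 3 has {2,3,5,7,8}; col 7 has {2,3,6,7,9}; box has {2,3,5,7,9}; anti-diagonal has {2,3,4,5,6,7,8,9} → only 1 remains.
R3C8 = 4: row 3 has {1,2,3,5,7,8}; col 8 has {2,3,5,6,7,8,9}; box has {1,2,3,5,7,9} → only 4 remains.
R3C9 = 6: row 3 has {1,2,3,4,5,7,8}; col 9 has {1,2,4,5,7,9}; box has {1,2,3,4,5,7,9} → only 6 remains.
R7C6 = 8: row 7 has {1,2,4,5,6,7,9}; col 6 has {1,2,3,4,5,7,9}; box has {1,4,5,7,9} → only 8 remains.
R7C9 = 3: row 7 has {1,2,4,5,6,7,8,9}; col 9 has {1,2,4,5,6,7,9}; box has {2,6,7,9} → only 3 remains.
R8C4 = 2: row 8 has {1,3,4,9}; col 4 has {1,4,5,6,7,8}; box has {1,4,5,7,8,9} → only 2 remains.

2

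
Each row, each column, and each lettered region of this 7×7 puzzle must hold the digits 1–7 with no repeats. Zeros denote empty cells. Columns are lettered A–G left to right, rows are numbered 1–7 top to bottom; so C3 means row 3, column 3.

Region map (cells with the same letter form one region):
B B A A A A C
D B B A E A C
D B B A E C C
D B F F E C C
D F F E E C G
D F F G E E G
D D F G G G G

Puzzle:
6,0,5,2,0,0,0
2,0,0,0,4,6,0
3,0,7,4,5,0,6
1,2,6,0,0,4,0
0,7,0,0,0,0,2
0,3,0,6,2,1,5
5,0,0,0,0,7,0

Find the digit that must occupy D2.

F1 = 3 (sole candidate).
B3 = 1 (sole candidate).
F3 = 2 (sole candidate).
D4 = 5 (sole candidate).
A5 = 4 (sole candidate).
C5 = 1 (sole candidate).
D5 = 3 (sole candidate).
E5 = 6 (sole candidate).
F5 = 5 (sole candidate).
A6 = 7 (sole candidate).
C6 = 4 (sole candidate).
B7 = 6 (sole candidate).
C7 = 2 (sole candidate).
D7 = 1 (sole candidate).
E7 = 3 (sole candidate).
G7 = 4 (sole candidate).
B1 = 4 (sole candidate).
B2 = 5 (sole candidate).
C2 = 3 (sole candidate).
D2 = 7: row 2 has {2,3,4,5,6}; col 4 has {1,2,3,4,5,6}; region has {2,3,4,5,6} → only 7 remains.

7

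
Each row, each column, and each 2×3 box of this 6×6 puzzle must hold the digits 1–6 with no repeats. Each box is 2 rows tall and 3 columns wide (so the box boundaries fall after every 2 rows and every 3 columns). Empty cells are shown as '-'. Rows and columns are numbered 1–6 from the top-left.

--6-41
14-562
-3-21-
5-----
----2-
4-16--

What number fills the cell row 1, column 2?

row 1, column 4 = 3 (sole candidate).
row 2, column 3 = 3 (sole candidate).
row 3, column 1 = 6 (sole candidate).
row 3, column 3 = 4 (sole candidate).
row 3, column 6 = 5 (sole candidate).
row 4, column 3 = 2 (sole candidate).
row 4, column 4 = 4 (sole candidate).
row 4, column 5 = 3 (sole candidate).
row 4, column 6 = 6 (sole candidate).
row 5, column 1 = 3 (sole candidate).
row 5, column 3 = 5 (sole candidate).
row 5, column 4 = 1 (sole candidate).
row 5, column 6 = 4 (sole candidate).
row 6, column 2 = 2 (sole candidate).
row 6, column 5 = 5 (sole candidate).
row 6, column 6 = 3 (sole candidate).
row 1, column 1 = 2 (sole candidate).
row 1, column 2 = 5: row 1 has {1,2,3,4,6}; col 2 has {2,3,4}; box has {1,2,3,4,6} → only 5 remains.

5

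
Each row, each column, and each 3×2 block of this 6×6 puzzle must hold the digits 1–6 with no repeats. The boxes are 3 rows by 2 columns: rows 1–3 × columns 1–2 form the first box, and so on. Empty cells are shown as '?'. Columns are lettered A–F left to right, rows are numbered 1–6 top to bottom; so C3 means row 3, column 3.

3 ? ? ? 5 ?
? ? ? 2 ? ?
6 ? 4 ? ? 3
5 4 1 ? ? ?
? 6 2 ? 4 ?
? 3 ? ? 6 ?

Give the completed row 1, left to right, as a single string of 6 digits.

C1 = 6: row 1 has {3,5}; col 3 has {1,2,4}; box has {2,4} → only 6 remains.
D1 = 1: row 1 has {3,5,6}; col 4 has {2}; box has {2,4,6} → only 1 remains.
E2 = 1: row 2 has {2}; col 5 has {4,5,6}; box has {3,5} → only 1 remains.
D3 = 5: row 3 has {3,4,6}; col 4 has {1,2}; box has {1,2,4,6} → only 5 remains.
E3 = 2: row 3 has {3,4,5,6}; col 5 has {1,4,5,6}; box has {1,3,5} → only 2 remains.
E4 = 3: row 4 has {1,4,5}; col 5 has {1,2,4,5,6}; box has {4,6} → only 3 remains.
F4 = 2: row 4 has {1,3,4,5}; col 6 has {3}; box has {3,4,6} → only 2 remains.
A5 = 1: row 5 has {2,4,6}; col 1 has {3,5,6}; box has {3,4,5,6} → only 1 remains.
D5 = 3: row 5 has {1,2,4,6}; col 4 has {1,2,5}; box has {1,2} → only 3 remains.
F5 = 5: row 5 has {1,2,3,4,6}; col 6 has {2,3}; box has {2,3,4,6} → only 5 remains.
A6 = 2: row 6 has {3,6}; col 1 has {1,3,5,6}; box has {1,3,4,5,6} → only 2 remains.
C6 = 5: row 6 has {2,3,6}; col 3 has {1,2,4,6}; box has {1,2,3} → only 5 remains.
D6 = 4: row 6 has {2,3,5,6}; col 4 has {1,2,3,5}; box has {1,2,3,5} → only 4 remains.
F6 = 1: row 6 has {2,3,4,5,6}; col 6 has {2,3,5}; box has {2,3,4,5,6} → only 1 remains.
B1 = 2: row 1 has {1,3,5,6}; col 2 has {3,4,6}; box has {3,6} → only 2 remains.
F1 = 4: row 1 has {1,2,3,5,6}; col 6 has {1,2,3,5}; box has {1,2,3,5} → only 4 remains.

326154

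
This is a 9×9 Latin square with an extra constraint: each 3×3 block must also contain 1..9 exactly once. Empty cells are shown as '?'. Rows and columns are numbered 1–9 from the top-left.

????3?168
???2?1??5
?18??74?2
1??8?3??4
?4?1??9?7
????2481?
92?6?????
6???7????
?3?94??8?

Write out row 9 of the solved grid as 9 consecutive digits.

R3C4 = 5 (sole candidate).
R6C4 = 7 (sole candidate).
R8C4 = 3 (sole candidate).
R1C4 = 4 (sole candidate).
R1C6 = 9 (sole candidate).
R3C1 = 3 (sole candidate).
R3C5 = 6 (sole candidate).
R3C8 = 9 (sole candidate).
R5C5 = 5 (sole candidate).
R5C6 = 6 (sole candidate).
R6C1 = 5 (sole candidate).
R9C1 = 7: row 9 has {3,4,8,9}; col 1 has {1,3,5,6,9}; box has {2,3,6,9} → only 7 remains.
R1C1 = 2 (sole candidate).
R2C1 = 4 (sole candidate).
R2C5 = 8 (sole candidate).
R4C5 = 9 (sole candidate).
R5C1 = 8 (sole candidate).
R7C5 = 1 (sole candidate).
R7C9 = 3 (sole candidate).
R6C9 = 6 (sole candidate).
R9C9 = 1: row 9 has {3,4,7,8,9}; col 9 has {2,3,4,5,6,7,8}; box has {3,8} → only 1 remains.
R6C2 = 9 (sole candidate).
R6C3 = 3 (sole candidate).
R8C9 = 9 (sole candidate).
R9C3 = 5: row 9 has {1,3,4,7,8,9}; col 3 has {3,8}; box has {2,3,6,7,9} → only 5 remains.
R9C6 = 2: row 9 has {1,3,4,5,7,8,9}; col 6 has {1,3,4,6,7,9}; box has {1,3,4,6,7,9} → only 2 remains.
R9C7 = 6: row 9 has {1,2,3,4,5,7,8,9}; col 7 has {1,4,8,9}; box has {1,3,8,9} → only 6 remains.

735942681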